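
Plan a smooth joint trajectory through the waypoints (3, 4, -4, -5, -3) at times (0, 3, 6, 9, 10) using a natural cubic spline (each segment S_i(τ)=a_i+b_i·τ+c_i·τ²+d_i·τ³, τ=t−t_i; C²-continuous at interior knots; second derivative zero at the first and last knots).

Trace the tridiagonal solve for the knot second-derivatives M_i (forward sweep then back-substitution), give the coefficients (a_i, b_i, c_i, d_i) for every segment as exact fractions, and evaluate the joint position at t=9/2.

  seg 0: a=3 b=101/81 c=0 d=-74/729
  seg 1: a=4 b=-121/81 c=-74/81 d=127/729
  seg 2: a=-4 b=-184/81 c=53/81 d=-2/729
  seg 3: a=-5 b=128/81 c=17/27 d=-17/81
S(9/2) = 7/24

Δ: Δ0=1/3, Δ1=-8/3, Δ2=-1/3, Δ3=2
row 1: diag=12, rhs=-18; c'=1/4, d'=-3/2
row 2: denom=12−3·1/4=45/4; d'=(14−3·-3/2)/(45/4)=74/45
row 3: denom=8−3·4/15=36/5; d'=(14−3·74/45)/(36/5)=34/27
back: M3=34/27
back: M2=74/45−4/15·34/27=106/81
back: M1=-3/2−1/4·106/81=-148/81
M: M0=0, M1=-148/81, M2=106/81, M3=34/27, M4=0
seg 0: a=3, c=M0/2=0, d=(M1−M0)/(6·3)=-74/729, b=Δ0−h0·(2M0+M1)/6=101/81
seg 1: a=4, c=M1/2=-74/81, d=(M2−M1)/(6·3)=127/729, b=Δ1−h1·(2M1+M2)/6=-121/81
seg 2: a=-4, c=M2/2=53/81, d=(M3−M2)/(6·3)=-2/729, b=Δ2−h2·(2M2+M3)/6=-184/81
seg 3: a=-5, c=M3/2=17/27, d=(M4−M3)/(6·1)=-17/81, b=Δ3−h3·(2M3+M4)/6=128/81
t_q=9/2 → seg 1, τ=3/2; S=4+-121/81·τ+-74/81·τ²+127/729·τ³=7/24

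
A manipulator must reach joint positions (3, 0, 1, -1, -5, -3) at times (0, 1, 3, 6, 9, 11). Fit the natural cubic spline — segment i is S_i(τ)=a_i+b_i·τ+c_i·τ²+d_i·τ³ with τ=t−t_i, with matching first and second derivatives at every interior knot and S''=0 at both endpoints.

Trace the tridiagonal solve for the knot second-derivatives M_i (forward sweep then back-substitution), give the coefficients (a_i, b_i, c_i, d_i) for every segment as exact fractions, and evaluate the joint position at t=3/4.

Δ: Δ0=-3, Δ1=1/2, Δ2=-2/3, Δ3=-4/3, Δ4=1
row 1: diag=6, rhs=21; c'=1/3, d'=7/2
row 2: denom=10−2·1/3=28/3; d'=(-7−2·7/2)/(28/3)=-3/2
row 3: denom=12−3·9/28=309/28; d'=(-4−3·-3/2)/(309/28)=14/309
row 4: denom=10−3·28/103=946/103; d'=(14−3·14/309)/(946/103)=714/473
back: M4=714/473
back: M3=14/309−28/103·714/473=-518/1419
back: M2=-3/2−9/28·-518/1419=-654/473
back: M1=7/2−1/3·-654/473=3747/946
M: M0=0, M1=3747/946, M2=-654/473, M3=-518/1419, M4=714/473, M5=0
seg 0: a=3, c=M0/2=0, d=(M1−M0)/(6·1)=1249/1892, b=Δ0−h0·(2M0+M1)/6=-6925/1892
seg 1: a=0, c=M1/2=3747/1892, d=(M2−M1)/(6·2)=-1685/3784, b=Δ1−h1·(2M1+M2)/6=-1589/946
seg 2: a=1, c=M2/2=-327/473, d=(M3−M2)/(6·3)=722/12771, b=Δ2−h2·(2M2+M3)/6=425/473
seg 3: a=-1, c=M3/2=-259/1419, d=(M4−M3)/(6·3)=1330/12771, b=Δ3−h3·(2M3+M4)/6=-815/473
seg 4: a=-5, c=M4/2=357/473, d=(M5−M4)/(6·2)=-119/946, b=Δ4−h4·(2M4+M5)/6=-3/473
t_q=3/4 → seg 0, τ=3/4; S=3+-6925/1892·τ+0·τ²+1249/1892·τ³=64587/121088

  seg 0: a=3 b=-6925/1892 c=0 d=1249/1892
  seg 1: a=0 b=-1589/946 c=3747/1892 d=-1685/3784
  seg 2: a=1 b=425/473 c=-327/473 d=722/12771
  seg 3: a=-1 b=-815/473 c=-259/1419 d=1330/12771
  seg 4: a=-5 b=-3/473 c=357/473 d=-119/946
S(3/4) = 64587/121088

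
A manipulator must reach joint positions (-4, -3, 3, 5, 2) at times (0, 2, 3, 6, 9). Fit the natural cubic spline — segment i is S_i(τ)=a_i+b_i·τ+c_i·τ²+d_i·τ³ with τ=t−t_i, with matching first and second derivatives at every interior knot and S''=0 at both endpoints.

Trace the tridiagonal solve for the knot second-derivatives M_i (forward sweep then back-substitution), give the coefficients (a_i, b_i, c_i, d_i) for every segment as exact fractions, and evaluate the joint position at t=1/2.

Δ: Δ0=1/2, Δ1=6, Δ2=2/3, Δ3=-1
row 1: diag=6, rhs=33; c'=1/6, d'=11/2
row 2: denom=8−1·1/6=47/6; d'=(-32−1·11/2)/(47/6)=-225/47
row 3: denom=12−3·18/47=510/47; d'=(-10−3·-225/47)/(510/47)=41/102
back: M3=41/102
back: M2=-225/47−18/47·41/102=-84/17
back: M1=11/2−1/6·-84/17=215/34
M: M0=0, M1=215/34, M2=-84/17, M3=41/102, M4=0
seg 0: a=-4, c=M0/2=0, d=(M1−M0)/(6·2)=215/408, b=Δ0−h0·(2M0+M1)/6=-82/51
seg 1: a=-3, c=M1/2=215/68, d=(M2−M1)/(6·1)=-383/204, b=Δ1−h1·(2M1+M2)/6=481/102
seg 2: a=3, c=M2/2=-42/17, d=(M3−M2)/(6·3)=545/1836, b=Δ2−h2·(2M2+M3)/6=1103/204
seg 3: a=5, c=M3/2=41/204, d=(M4−M3)/(6·3)=-41/1836, b=Δ3−h3·(2M3+M4)/6=-143/102
t_q=1/2 → seg 0, τ=1/2; S=-4+-82/51·τ+0·τ²+215/408·τ³=-5155/1088

  seg 0: a=-4 b=-82/51 c=0 d=215/408
  seg 1: a=-3 b=481/102 c=215/68 d=-383/204
  seg 2: a=3 b=1103/204 c=-42/17 d=545/1836
  seg 3: a=5 b=-143/102 c=41/204 d=-41/1836
S(1/2) = -5155/1088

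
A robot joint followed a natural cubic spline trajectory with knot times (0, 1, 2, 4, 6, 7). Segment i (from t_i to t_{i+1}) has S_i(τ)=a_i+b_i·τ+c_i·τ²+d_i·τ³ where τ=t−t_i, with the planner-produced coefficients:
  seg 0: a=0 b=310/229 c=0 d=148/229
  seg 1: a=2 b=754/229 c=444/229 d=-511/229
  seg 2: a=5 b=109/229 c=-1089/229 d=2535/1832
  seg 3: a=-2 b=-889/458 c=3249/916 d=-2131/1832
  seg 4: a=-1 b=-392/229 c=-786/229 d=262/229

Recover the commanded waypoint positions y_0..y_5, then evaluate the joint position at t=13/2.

y_0=0 y_1=2 y_2=5 y_3=-2 y_4=-1 y_5=-5
S(13/2) = -2355/916

y_0 = S_0(0) = a_0 = 0
y_1 = S_1(0) = a_1 = 2
y_2 = S_2(0) = a_2 = 5
y_3 = S_3(0) = a_3 = -2
y_4 = S_4(0) = a_4 = -1
y_5 = S_4(1) = -5
t_q=13/2 is in segment 4 (τ=1/2); S_4(τ)=-2355/916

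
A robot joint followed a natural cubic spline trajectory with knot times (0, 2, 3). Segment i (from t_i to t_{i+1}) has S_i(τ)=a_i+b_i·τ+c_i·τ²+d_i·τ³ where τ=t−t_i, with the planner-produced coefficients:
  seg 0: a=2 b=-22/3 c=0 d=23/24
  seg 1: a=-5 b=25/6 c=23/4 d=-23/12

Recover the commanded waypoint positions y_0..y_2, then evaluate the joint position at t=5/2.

y_0 = S_0(0) = a_0 = 2
y_1 = S_1(0) = a_1 = -5
y_2 = S_1(1) = 3
t_q=5/2 is in segment 1 (τ=1/2); S_1(τ)=-55/32

y_0=2 y_1=-5 y_2=3
S(5/2) = -55/32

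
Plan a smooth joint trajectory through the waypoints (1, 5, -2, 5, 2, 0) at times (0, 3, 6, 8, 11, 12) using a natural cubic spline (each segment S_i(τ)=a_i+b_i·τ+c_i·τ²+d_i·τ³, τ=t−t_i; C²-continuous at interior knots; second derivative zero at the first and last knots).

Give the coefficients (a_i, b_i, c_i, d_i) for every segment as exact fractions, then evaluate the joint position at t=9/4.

  seg 0: a=1 b=4839/1666 c=0 d=-7853/44982
  seg 1: a=5 b=-1507/833 c=-7853/4998 d=20939/44982
  seg 2: a=-2 b=317/238 c=2181/833 d=-639/833
  seg 3: a=5 b=4331/1666 c=-1653/833 d=1307/4998
  seg 4: a=2 b=-1871/833 c=615/1666 d=-205/1666
S(9/4) = 84487/15232

Δ: Δ0=4/3, Δ1=-7/3, Δ2=7/2, Δ3=-1, Δ4=-2
row 1: diag=12, rhs=-22; c'=1/4, d'=-11/6
row 2: denom=10−3·1/4=37/4; d'=(35−3·-11/6)/(37/4)=162/37
row 3: denom=10−2·8/37=354/37; d'=(-27−2·162/37)/(354/37)=-441/118
row 4: denom=8−3·37/118=833/118; d'=(-6−3·-441/118)/(833/118)=615/833
back: M4=615/833
back: M3=-441/118−37/118·615/833=-3306/833
back: M2=162/37−8/37·-3306/833=4362/833
back: M1=-11/6−1/4·4362/833=-7853/2499
M: M0=0, M1=-7853/2499, M2=4362/833, M3=-3306/833, M4=615/833, M5=0
seg 0: a=1, c=M0/2=0, d=(M1−M0)/(6·3)=-7853/44982, b=Δ0−h0·(2M0+M1)/6=4839/1666
seg 1: a=5, c=M1/2=-7853/4998, d=(M2−M1)/(6·3)=20939/44982, b=Δ1−h1·(2M1+M2)/6=-1507/833
seg 2: a=-2, c=M2/2=2181/833, d=(M3−M2)/(6·2)=-639/833, b=Δ2−h2·(2M2+M3)/6=317/238
seg 3: a=5, c=M3/2=-1653/833, d=(M4−M3)/(6·3)=1307/4998, b=Δ3−h3·(2M3+M4)/6=4331/1666
seg 4: a=2, c=M4/2=615/1666, d=(M5−M4)/(6·1)=-205/1666, b=Δ4−h4·(2M4+M5)/6=-1871/833
t_q=9/4 → seg 0, τ=9/4; S=1+4839/1666·τ+0·τ²+-7853/44982·τ³=84487/15232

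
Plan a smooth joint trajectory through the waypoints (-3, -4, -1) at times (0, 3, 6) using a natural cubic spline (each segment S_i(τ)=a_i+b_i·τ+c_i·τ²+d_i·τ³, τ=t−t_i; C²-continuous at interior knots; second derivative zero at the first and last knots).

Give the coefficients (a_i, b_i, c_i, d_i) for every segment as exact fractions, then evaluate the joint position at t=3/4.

Δ: Δ0=-1/3, Δ1=1
row 1: diag=12, rhs=8; c'=1/4, d'=2/3
back: M1=2/3
M: M0=0, M1=2/3, M2=0
seg 0: a=-3, c=M0/2=0, d=(M1−M0)/(6·3)=1/27, b=Δ0−h0·(2M0+M1)/6=-2/3
seg 1: a=-4, c=M1/2=1/3, d=(M2−M1)/(6·3)=-1/27, b=Δ1−h1·(2M1+M2)/6=1/3
t_q=3/4 → seg 0, τ=3/4; S=-3+-2/3·τ+0·τ²+1/27·τ³=-223/64

  seg 0: a=-3 b=-2/3 c=0 d=1/27
  seg 1: a=-4 b=1/3 c=1/3 d=-1/27
S(3/4) = -223/64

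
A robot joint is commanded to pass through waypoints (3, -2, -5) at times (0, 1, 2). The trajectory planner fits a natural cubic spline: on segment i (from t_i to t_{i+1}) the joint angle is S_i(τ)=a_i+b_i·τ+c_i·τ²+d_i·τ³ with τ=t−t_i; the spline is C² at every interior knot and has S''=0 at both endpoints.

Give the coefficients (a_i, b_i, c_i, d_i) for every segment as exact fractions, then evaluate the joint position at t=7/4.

Δ: Δ0=-5, Δ1=-3
row 1: diag=4, rhs=12; c'=1/4, d'=3
back: M1=3
M: M0=0, M1=3, M2=0
seg 0: a=3, c=M0/2=0, d=(M1−M0)/(6·1)=1/2, b=Δ0−h0·(2M0+M1)/6=-11/2
seg 1: a=-2, c=M1/2=3/2, d=(M2−M1)/(6·1)=-1/2, b=Δ1−h1·(2M1+M2)/6=-4
t_q=7/4 → seg 1, τ=3/4; S=-2+-4·τ+3/2·τ²+-1/2·τ³=-559/128

  seg 0: a=3 b=-11/2 c=0 d=1/2
  seg 1: a=-2 b=-4 c=3/2 d=-1/2
S(7/4) = -559/128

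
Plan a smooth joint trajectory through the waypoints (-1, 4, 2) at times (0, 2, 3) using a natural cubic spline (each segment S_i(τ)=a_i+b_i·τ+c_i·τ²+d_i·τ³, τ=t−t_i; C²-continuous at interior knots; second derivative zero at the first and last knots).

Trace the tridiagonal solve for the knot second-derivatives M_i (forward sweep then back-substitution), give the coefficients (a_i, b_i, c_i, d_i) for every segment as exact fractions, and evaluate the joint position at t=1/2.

  seg 0: a=-1 b=4 c=0 d=-3/8
  seg 1: a=4 b=-1/2 c=-9/4 d=3/4
S(1/2) = 61/64

Δ: Δ0=5/2, Δ1=-2
row 1: diag=6, rhs=-27; c'=1/6, d'=-9/2
back: M1=-9/2
M: M0=0, M1=-9/2, M2=0
seg 0: a=-1, c=M0/2=0, d=(M1−M0)/(6·2)=-3/8, b=Δ0−h0·(2M0+M1)/6=4
seg 1: a=4, c=M1/2=-9/4, d=(M2−M1)/(6·1)=3/4, b=Δ1−h1·(2M1+M2)/6=-1/2
t_q=1/2 → seg 0, τ=1/2; S=-1+4·τ+0·τ²+-3/8·τ³=61/64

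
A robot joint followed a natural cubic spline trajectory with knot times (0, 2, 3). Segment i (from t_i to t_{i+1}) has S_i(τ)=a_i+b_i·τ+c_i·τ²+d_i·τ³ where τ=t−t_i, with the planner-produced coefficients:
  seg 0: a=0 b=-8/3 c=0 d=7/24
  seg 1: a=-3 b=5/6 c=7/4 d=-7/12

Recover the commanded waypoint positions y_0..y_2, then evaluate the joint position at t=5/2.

y_0=0 y_1=-3 y_2=-1
S(5/2) = -71/32

y_0 = S_0(0) = a_0 = 0
y_1 = S_1(0) = a_1 = -3
y_2 = S_1(1) = -1
t_q=5/2 is in segment 1 (τ=1/2); S_1(τ)=-71/32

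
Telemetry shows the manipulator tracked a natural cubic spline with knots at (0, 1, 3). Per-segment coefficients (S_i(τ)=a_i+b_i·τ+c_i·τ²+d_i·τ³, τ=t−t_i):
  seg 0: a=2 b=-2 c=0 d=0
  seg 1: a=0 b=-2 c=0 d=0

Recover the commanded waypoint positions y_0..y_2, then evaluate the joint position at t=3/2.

y_0 = S_0(0) = a_0 = 2
y_1 = S_1(0) = a_1 = 0
y_2 = S_1(2) = -4
t_q=3/2 is in segment 1 (τ=1/2); S_1(τ)=-1

y_0=2 y_1=0 y_2=-4
S(3/2) = -1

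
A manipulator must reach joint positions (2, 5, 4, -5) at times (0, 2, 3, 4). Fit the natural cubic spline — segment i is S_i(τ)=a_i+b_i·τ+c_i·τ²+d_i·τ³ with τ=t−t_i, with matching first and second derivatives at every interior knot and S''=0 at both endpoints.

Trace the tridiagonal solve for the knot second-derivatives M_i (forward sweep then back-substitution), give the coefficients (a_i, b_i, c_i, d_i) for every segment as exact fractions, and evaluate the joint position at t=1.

Δ: Δ0=3/2, Δ1=-1, Δ2=-9
row 1: diag=6, rhs=-15; c'=1/6, d'=-5/2
row 2: denom=4−1·1/6=23/6; d'=(-48−1·-5/2)/(23/6)=-273/23
back: M2=-273/23
back: M1=-5/2−1/6·-273/23=-12/23
M: M0=0, M1=-12/23, M2=-273/23, M3=0
seg 0: a=2, c=M0/2=0, d=(M1−M0)/(6·2)=-1/23, b=Δ0−h0·(2M0+M1)/6=77/46
seg 1: a=5, c=M1/2=-6/23, d=(M2−M1)/(6·1)=-87/46, b=Δ1−h1·(2M1+M2)/6=53/46
seg 2: a=4, c=M2/2=-273/46, d=(M3−M2)/(6·1)=91/46, b=Δ2−h2·(2M2+M3)/6=-116/23
t_q=1 → seg 0, τ=1; S=2+77/46·τ+0·τ²+-1/23·τ³=167/46

  seg 0: a=2 b=77/46 c=0 d=-1/23
  seg 1: a=5 b=53/46 c=-6/23 d=-87/46
  seg 2: a=4 b=-116/23 c=-273/46 d=91/46
S(1) = 167/46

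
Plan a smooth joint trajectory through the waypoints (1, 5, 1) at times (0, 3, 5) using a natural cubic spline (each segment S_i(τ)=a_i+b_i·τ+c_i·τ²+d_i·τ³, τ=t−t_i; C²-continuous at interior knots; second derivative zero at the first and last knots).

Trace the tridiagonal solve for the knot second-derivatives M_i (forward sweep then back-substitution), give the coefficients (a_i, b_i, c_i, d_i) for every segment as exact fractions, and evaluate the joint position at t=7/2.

  seg 0: a=1 b=7/3 c=0 d=-1/9
  seg 1: a=5 b=-2/3 c=-1 d=1/6
S(7/2) = 71/16

Δ: Δ0=4/3, Δ1=-2
row 1: diag=10, rhs=-20; c'=1/5, d'=-2
back: M1=-2
M: M0=0, M1=-2, M2=0
seg 0: a=1, c=M0/2=0, d=(M1−M0)/(6·3)=-1/9, b=Δ0−h0·(2M0+M1)/6=7/3
seg 1: a=5, c=M1/2=-1, d=(M2−M1)/(6·2)=1/6, b=Δ1−h1·(2M1+M2)/6=-2/3
t_q=7/2 → seg 1, τ=1/2; S=5+-2/3·τ+-1·τ²+1/6·τ³=71/16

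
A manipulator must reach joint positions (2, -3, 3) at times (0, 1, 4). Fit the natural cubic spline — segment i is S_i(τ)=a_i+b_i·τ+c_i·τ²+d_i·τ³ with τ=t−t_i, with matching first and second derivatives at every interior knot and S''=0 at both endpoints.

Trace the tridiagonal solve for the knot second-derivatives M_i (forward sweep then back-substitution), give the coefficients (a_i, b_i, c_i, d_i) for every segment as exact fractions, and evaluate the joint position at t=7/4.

  seg 0: a=2 b=-47/8 c=0 d=7/8
  seg 1: a=-3 b=-13/4 c=21/8 d=-7/24
S(7/4) = -2091/512

Δ: Δ0=-5, Δ1=2
row 1: diag=8, rhs=42; c'=3/8, d'=21/4
back: M1=21/4
M: M0=0, M1=21/4, M2=0
seg 0: a=2, c=M0/2=0, d=(M1−M0)/(6·1)=7/8, b=Δ0−h0·(2M0+M1)/6=-47/8
seg 1: a=-3, c=M1/2=21/8, d=(M2−M1)/(6·3)=-7/24, b=Δ1−h1·(2M1+M2)/6=-13/4
t_q=7/4 → seg 1, τ=3/4; S=-3+-13/4·τ+21/8·τ²+-7/24·τ³=-2091/512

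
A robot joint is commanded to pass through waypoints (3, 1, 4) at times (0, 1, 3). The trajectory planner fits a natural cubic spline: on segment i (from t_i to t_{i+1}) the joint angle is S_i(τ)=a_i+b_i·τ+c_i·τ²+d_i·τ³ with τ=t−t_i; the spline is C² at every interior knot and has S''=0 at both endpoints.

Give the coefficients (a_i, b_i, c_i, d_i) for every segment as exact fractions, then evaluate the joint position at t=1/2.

Δ: Δ0=-2, Δ1=3/2
row 1: diag=6, rhs=21; c'=1/3, d'=7/2
back: M1=7/2
M: M0=0, M1=7/2, M2=0
seg 0: a=3, c=M0/2=0, d=(M1−M0)/(6·1)=7/12, b=Δ0−h0·(2M0+M1)/6=-31/12
seg 1: a=1, c=M1/2=7/4, d=(M2−M1)/(6·2)=-7/24, b=Δ1−h1·(2M1+M2)/6=-5/6
t_q=1/2 → seg 0, τ=1/2; S=3+-31/12·τ+0·τ²+7/12·τ³=57/32

  seg 0: a=3 b=-31/12 c=0 d=7/12
  seg 1: a=1 b=-5/6 c=7/4 d=-7/24
S(1/2) = 57/32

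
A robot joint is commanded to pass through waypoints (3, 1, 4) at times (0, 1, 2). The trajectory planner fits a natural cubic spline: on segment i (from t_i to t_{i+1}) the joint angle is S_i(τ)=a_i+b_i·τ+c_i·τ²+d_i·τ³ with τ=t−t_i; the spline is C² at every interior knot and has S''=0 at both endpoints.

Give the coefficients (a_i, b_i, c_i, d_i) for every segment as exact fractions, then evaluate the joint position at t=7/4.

  seg 0: a=3 b=-13/4 c=0 d=5/4
  seg 1: a=1 b=1/2 c=15/4 d=-5/4
S(7/4) = 757/256

Δ: Δ0=-2, Δ1=3
row 1: diag=4, rhs=30; c'=1/4, d'=15/2
back: M1=15/2
M: M0=0, M1=15/2, M2=0
seg 0: a=3, c=M0/2=0, d=(M1−M0)/(6·1)=5/4, b=Δ0−h0·(2M0+M1)/6=-13/4
seg 1: a=1, c=M1/2=15/4, d=(M2−M1)/(6·1)=-5/4, b=Δ1−h1·(2M1+M2)/6=1/2
t_q=7/4 → seg 1, τ=3/4; S=1+1/2·τ+15/4·τ²+-5/4·τ³=757/256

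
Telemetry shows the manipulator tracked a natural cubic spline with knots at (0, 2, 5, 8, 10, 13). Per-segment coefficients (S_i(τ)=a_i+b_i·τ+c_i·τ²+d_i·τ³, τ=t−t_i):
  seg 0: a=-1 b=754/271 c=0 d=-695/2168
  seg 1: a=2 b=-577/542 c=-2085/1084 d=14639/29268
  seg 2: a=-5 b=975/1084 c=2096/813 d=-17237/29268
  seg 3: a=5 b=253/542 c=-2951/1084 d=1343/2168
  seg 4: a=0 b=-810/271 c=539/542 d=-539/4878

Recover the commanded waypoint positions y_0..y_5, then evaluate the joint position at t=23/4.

y_0 = S_0(0) = a_0 = -1
y_1 = S_1(0) = a_1 = 2
y_2 = S_2(0) = a_2 = -5
y_3 = S_3(0) = a_3 = 5
y_4 = S_4(0) = a_4 = 0
y_5 = S_4(3) = -3
t_q=23/4 is in segment 2 (τ=3/4); S_2(τ)=-216709/69376

y_0=-1 y_1=2 y_2=-5 y_3=5 y_4=0 y_5=-3
S(23/4) = -216709/69376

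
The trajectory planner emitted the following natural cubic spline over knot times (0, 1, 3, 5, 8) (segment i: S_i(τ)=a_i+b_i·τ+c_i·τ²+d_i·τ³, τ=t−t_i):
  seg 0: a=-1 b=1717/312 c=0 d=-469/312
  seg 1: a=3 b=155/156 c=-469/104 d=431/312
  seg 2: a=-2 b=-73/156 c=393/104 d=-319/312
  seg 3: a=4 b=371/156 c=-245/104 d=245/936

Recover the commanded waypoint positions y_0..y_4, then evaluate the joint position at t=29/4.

y_0=-1 y_1=3 y_2=-2 y_3=4 y_4=-3
S(29/4) = 2705/6656

y_0 = S_0(0) = a_0 = -1
y_1 = S_1(0) = a_1 = 3
y_2 = S_2(0) = a_2 = -2
y_3 = S_3(0) = a_3 = 4
y_4 = S_3(3) = -3
t_q=29/4 is in segment 3 (τ=9/4); S_3(τ)=2705/6656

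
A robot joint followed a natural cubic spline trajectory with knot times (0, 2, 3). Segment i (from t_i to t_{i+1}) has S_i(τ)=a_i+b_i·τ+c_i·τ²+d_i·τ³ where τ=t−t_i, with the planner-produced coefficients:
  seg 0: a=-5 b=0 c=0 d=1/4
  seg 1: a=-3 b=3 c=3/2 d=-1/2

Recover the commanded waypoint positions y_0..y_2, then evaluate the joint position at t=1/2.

y_0=-5 y_1=-3 y_2=1
S(1/2) = -159/32

y_0 = S_0(0) = a_0 = -5
y_1 = S_1(0) = a_1 = -3
y_2 = S_1(1) = 1
t_q=1/2 is in segment 0 (τ=1/2); S_0(τ)=-159/32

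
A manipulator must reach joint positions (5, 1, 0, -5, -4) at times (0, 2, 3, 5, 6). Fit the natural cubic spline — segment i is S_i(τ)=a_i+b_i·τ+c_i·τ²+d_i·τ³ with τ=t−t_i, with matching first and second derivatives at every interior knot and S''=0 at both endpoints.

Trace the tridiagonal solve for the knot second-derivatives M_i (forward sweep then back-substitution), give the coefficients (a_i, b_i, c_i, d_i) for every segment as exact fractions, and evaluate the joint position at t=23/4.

  seg 0: a=5 b=-78/31 c=0 d=4/31
  seg 1: a=1 b=-30/31 c=24/31 d=-25/31
  seg 2: a=0 b=-57/31 c=-51/31 d=163/248
  seg 3: a=-5 b=-33/62 c=285/124 d=-95/124
S(23/4) = -35153/7936

Δ: Δ0=-2, Δ1=-1, Δ2=-5/2, Δ3=1
row 1: diag=6, rhs=6; c'=1/6, d'=1
row 2: denom=6−1·1/6=35/6; d'=(-9−1·1)/(35/6)=-12/7
row 3: denom=6−2·12/35=186/35; d'=(21−2·-12/7)/(186/35)=285/62
back: M3=285/62
back: M2=-12/7−12/35·285/62=-102/31
back: M1=1−1/6·-102/31=48/31
M: M0=0, M1=48/31, M2=-102/31, M3=285/62, M4=0
seg 0: a=5, c=M0/2=0, d=(M1−M0)/(6·2)=4/31, b=Δ0−h0·(2M0+M1)/6=-78/31
seg 1: a=1, c=M1/2=24/31, d=(M2−M1)/(6·1)=-25/31, b=Δ1−h1·(2M1+M2)/6=-30/31
seg 2: a=0, c=M2/2=-51/31, d=(M3−M2)/(6·2)=163/248, b=Δ2−h2·(2M2+M3)/6=-57/31
seg 3: a=-5, c=M3/2=285/124, d=(M4−M3)/(6·1)=-95/124, b=Δ3−h3·(2M3+M4)/6=-33/62
t_q=23/4 → seg 3, τ=3/4; S=-5+-33/62·τ+285/124·τ²+-95/124·τ³=-35153/7936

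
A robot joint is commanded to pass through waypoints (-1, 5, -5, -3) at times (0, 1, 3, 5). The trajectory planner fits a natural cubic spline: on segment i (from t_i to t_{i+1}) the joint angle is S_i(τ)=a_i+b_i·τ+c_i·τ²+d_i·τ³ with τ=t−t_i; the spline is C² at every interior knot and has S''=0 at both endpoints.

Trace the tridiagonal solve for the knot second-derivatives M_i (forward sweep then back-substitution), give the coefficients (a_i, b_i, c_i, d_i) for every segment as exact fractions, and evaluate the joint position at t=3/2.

  seg 0: a=-1 b=91/11 c=0 d=-25/11
  seg 1: a=5 b=16/11 c=-75/11 d=79/44
  seg 2: a=-5 b=-47/11 c=87/22 d=-29/44
S(3/2) = 1495/352

Δ: Δ0=6, Δ1=-5, Δ2=1
row 1: diag=6, rhs=-66; c'=1/3, d'=-11
row 2: denom=8−2·1/3=22/3; d'=(36−2·-11)/(22/3)=87/11
back: M2=87/11
back: M1=-11−1/3·87/11=-150/11
M: M0=0, M1=-150/11, M2=87/11, M3=0
seg 0: a=-1, c=M0/2=0, d=(M1−M0)/(6·1)=-25/11, b=Δ0−h0·(2M0+M1)/6=91/11
seg 1: a=5, c=M1/2=-75/11, d=(M2−M1)/(6·2)=79/44, b=Δ1−h1·(2M1+M2)/6=16/11
seg 2: a=-5, c=M2/2=87/22, d=(M3−M2)/(6·2)=-29/44, b=Δ2−h2·(2M2+M3)/6=-47/11
t_q=3/2 → seg 1, τ=1/2; S=5+16/11·τ+-75/11·τ²+79/44·τ³=1495/352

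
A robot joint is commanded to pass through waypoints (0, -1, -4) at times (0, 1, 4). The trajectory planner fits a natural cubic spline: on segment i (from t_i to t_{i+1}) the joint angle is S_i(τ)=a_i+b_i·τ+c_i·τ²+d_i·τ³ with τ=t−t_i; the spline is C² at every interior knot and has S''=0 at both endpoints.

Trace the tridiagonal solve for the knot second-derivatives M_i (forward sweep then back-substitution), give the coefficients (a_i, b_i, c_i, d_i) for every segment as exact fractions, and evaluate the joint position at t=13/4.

  seg 0: a=0 b=-1 c=0 d=0
  seg 1: a=-1 b=-1 c=0 d=0
S(13/4) = -13/4

Δ: Δ0=-1, Δ1=-1
row 1: diag=8, rhs=0; c'=3/8, d'=0
back: M1=0
M: M0=0, M1=0, M2=0
seg 0: a=0, c=M0/2=0, d=(M1−M0)/(6·1)=0, b=Δ0−h0·(2M0+M1)/6=-1
seg 1: a=-1, c=M1/2=0, d=(M2−M1)/(6·3)=0, b=Δ1−h1·(2M1+M2)/6=-1
t_q=13/4 → seg 1, τ=9/4; S=-1+-1·τ+0·τ²+0·τ³=-13/4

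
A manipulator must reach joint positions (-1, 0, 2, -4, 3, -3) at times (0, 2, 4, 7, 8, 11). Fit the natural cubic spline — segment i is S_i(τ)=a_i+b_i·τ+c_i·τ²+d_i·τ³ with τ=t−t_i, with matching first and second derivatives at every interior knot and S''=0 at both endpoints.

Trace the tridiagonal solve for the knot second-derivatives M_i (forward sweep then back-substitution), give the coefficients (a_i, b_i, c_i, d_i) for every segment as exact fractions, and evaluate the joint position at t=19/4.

  seg 0: a=-1 b=-5/117 c=0 d=127/936
  seg 1: a=0 b=371/234 c=127/156 d=-259/468
  seg 2: a=2 b=-421/234 c=-391/156 d=3425/4212
  seg 3: a=-4 b=2395/468 c=563/117 d=-457/156
  seg 4: a=3 b=1393/234 c=-1861/468 d=1861/4212
S(19/4) = -1385/3328

Δ: Δ0=1/2, Δ1=1, Δ2=-2, Δ3=7, Δ4=-2
row 1: diag=8, rhs=3; c'=1/4, d'=3/8
row 2: denom=10−2·1/4=19/2; d'=(-18−2·3/8)/(19/2)=-75/38
row 3: denom=8−3·6/19=134/19; d'=(54−3·-75/38)/(134/19)=2277/268
row 4: denom=8−1·19/134=1053/134; d'=(-54−1·2277/268)/(1053/134)=-1861/234
back: M4=-1861/234
back: M3=2277/268−19/134·-1861/234=1126/117
back: M2=-75/38−6/19·1126/117=-391/78
back: M1=3/8−1/4·-391/78=127/78
M: M0=0, M1=127/78, M2=-391/78, M3=1126/117, M4=-1861/234, M5=0
seg 0: a=-1, c=M0/2=0, d=(M1−M0)/(6·2)=127/936, b=Δ0−h0·(2M0+M1)/6=-5/117
seg 1: a=0, c=M1/2=127/156, d=(M2−M1)/(6·2)=-259/468, b=Δ1−h1·(2M1+M2)/6=371/234
seg 2: a=2, c=M2/2=-391/156, d=(M3−M2)/(6·3)=3425/4212, b=Δ2−h2·(2M2+M3)/6=-421/234
seg 3: a=-4, c=M3/2=563/117, d=(M4−M3)/(6·1)=-457/156, b=Δ3−h3·(2M3+M4)/6=2395/468
seg 4: a=3, c=M4/2=-1861/468, d=(M5−M4)/(6·3)=1861/4212, b=Δ4−h4·(2M4+M5)/6=1393/234
t_q=19/4 → seg 2, τ=3/4; S=2+-421/234·τ+-391/156·τ²+3425/4212·τ³=-1385/3328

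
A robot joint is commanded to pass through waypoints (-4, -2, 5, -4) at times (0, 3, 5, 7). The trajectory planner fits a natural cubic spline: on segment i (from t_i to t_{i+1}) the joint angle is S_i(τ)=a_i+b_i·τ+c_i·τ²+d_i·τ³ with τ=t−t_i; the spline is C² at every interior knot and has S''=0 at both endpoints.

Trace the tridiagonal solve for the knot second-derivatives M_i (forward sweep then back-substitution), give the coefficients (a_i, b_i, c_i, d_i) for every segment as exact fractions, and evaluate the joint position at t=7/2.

  seg 0: a=-4 b=-49/57 c=0 d=29/171
  seg 1: a=-2 b=212/57 c=29/19 d=-373/456
  seg 2: a=5 b=1/114 c=-257/76 d=257/456
S(7/2) = 169/1216

Δ: Δ0=2/3, Δ1=7/2, Δ2=-9/2
row 1: diag=10, rhs=17; c'=1/5, d'=17/10
row 2: denom=8−2·1/5=38/5; d'=(-48−2·17/10)/(38/5)=-257/38
back: M2=-257/38
back: M1=17/10−1/5·-257/38=58/19
M: M0=0, M1=58/19, M2=-257/38, M3=0
seg 0: a=-4, c=M0/2=0, d=(M1−M0)/(6·3)=29/171, b=Δ0−h0·(2M0+M1)/6=-49/57
seg 1: a=-2, c=M1/2=29/19, d=(M2−M1)/(6·2)=-373/456, b=Δ1−h1·(2M1+M2)/6=212/57
seg 2: a=5, c=M2/2=-257/76, d=(M3−M2)/(6·2)=257/456, b=Δ2−h2·(2M2+M3)/6=1/114
t_q=7/2 → seg 1, τ=1/2; S=-2+212/57·τ+29/19·τ²+-373/456·τ³=169/1216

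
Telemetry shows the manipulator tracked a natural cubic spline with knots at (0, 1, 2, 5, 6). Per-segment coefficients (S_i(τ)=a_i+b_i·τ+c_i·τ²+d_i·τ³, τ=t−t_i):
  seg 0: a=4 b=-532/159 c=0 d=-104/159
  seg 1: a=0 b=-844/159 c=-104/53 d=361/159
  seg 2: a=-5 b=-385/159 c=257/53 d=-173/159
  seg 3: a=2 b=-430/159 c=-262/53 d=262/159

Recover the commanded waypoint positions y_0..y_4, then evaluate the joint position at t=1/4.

y_0=4 y_1=0 y_2=-5 y_3=2 y_4=-4
S(1/4) = 1337/424

y_0 = S_0(0) = a_0 = 4
y_1 = S_1(0) = a_1 = 0
y_2 = S_2(0) = a_2 = -5
y_3 = S_3(0) = a_3 = 2
y_4 = S_3(1) = -4
t_q=1/4 is in segment 0 (τ=1/4); S_0(τ)=1337/424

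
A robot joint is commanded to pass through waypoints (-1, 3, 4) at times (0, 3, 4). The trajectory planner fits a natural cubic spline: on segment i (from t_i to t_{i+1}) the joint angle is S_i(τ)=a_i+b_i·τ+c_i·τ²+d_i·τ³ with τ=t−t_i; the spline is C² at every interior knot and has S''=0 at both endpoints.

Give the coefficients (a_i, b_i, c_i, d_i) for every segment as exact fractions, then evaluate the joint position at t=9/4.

  seg 0: a=-1 b=35/24 c=0 d=-1/72
  seg 1: a=3 b=13/12 c=-1/8 d=1/24
S(9/4) = 1087/512

Δ: Δ0=4/3, Δ1=1
row 1: diag=8, rhs=-2; c'=1/8, d'=-1/4
back: M1=-1/4
M: M0=0, M1=-1/4, M2=0
seg 0: a=-1, c=M0/2=0, d=(M1−M0)/(6·3)=-1/72, b=Δ0−h0·(2M0+M1)/6=35/24
seg 1: a=3, c=M1/2=-1/8, d=(M2−M1)/(6·1)=1/24, b=Δ1−h1·(2M1+M2)/6=13/12
t_q=9/4 → seg 0, τ=9/4; S=-1+35/24·τ+0·τ²+-1/72·τ³=1087/512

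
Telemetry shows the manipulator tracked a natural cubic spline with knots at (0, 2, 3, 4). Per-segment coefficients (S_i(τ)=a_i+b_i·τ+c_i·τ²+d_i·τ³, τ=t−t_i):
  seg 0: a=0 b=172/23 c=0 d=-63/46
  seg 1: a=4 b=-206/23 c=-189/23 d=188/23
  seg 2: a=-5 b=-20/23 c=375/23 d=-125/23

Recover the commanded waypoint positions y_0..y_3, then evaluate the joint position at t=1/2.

y_0=0 y_1=4 y_2=-5 y_3=5
S(1/2) = 1313/368

y_0 = S_0(0) = a_0 = 0
y_1 = S_1(0) = a_1 = 4
y_2 = S_2(0) = a_2 = -5
y_3 = S_2(1) = 5
t_q=1/2 is in segment 0 (τ=1/2); S_0(τ)=1313/368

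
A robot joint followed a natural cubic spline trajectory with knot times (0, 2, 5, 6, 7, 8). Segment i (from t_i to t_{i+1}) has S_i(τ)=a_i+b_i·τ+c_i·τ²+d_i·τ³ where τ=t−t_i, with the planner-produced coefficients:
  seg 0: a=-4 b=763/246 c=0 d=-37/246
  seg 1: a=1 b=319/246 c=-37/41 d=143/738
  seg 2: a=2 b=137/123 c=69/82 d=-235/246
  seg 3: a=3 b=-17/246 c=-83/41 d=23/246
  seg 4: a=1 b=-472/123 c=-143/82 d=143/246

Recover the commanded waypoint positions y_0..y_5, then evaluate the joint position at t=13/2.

y_0=-4 y_1=1 y_2=2 y_3=3 y_4=1 y_5=-4
S(13/2) = 1621/656

y_0 = S_0(0) = a_0 = -4
y_1 = S_1(0) = a_1 = 1
y_2 = S_2(0) = a_2 = 2
y_3 = S_3(0) = a_3 = 3
y_4 = S_4(0) = a_4 = 1
y_5 = S_4(1) = -4
t_q=13/2 is in segment 3 (τ=1/2); S_3(τ)=1621/656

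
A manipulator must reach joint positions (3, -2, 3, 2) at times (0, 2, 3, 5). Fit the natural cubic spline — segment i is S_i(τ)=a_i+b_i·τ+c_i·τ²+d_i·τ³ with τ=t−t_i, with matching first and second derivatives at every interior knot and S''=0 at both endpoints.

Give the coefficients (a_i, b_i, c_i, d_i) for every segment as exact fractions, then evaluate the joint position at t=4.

  seg 0: a=3 b=-377/70 c=0 d=101/140
  seg 1: a=-2 b=229/70 c=303/70 d=-13/5
  seg 2: a=3 b=289/70 c=-243/70 d=81/140
S(4) = 593/140

Δ: Δ0=-5/2, Δ1=5, Δ2=-1/2
row 1: diag=6, rhs=45; c'=1/6, d'=15/2
row 2: denom=6−1·1/6=35/6; d'=(-33−1·15/2)/(35/6)=-243/35
back: M2=-243/35
back: M1=15/2−1/6·-243/35=303/35
M: M0=0, M1=303/35, M2=-243/35, M3=0
seg 0: a=3, c=M0/2=0, d=(M1−M0)/(6·2)=101/140, b=Δ0−h0·(2M0+M1)/6=-377/70
seg 1: a=-2, c=M1/2=303/70, d=(M2−M1)/(6·1)=-13/5, b=Δ1−h1·(2M1+M2)/6=229/70
seg 2: a=3, c=M2/2=-243/70, d=(M3−M2)/(6·2)=81/140, b=Δ2−h2·(2M2+M3)/6=289/70
t_q=4 → seg 2, τ=1; S=3+289/70·τ+-243/70·τ²+81/140·τ³=593/140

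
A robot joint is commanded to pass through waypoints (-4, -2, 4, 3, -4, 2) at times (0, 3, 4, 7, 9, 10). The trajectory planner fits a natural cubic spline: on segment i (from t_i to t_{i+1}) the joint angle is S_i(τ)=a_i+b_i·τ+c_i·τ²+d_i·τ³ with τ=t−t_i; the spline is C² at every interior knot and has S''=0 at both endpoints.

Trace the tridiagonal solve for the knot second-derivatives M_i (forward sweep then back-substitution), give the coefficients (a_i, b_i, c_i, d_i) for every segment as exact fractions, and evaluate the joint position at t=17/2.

  seg 0: a=-4 b=-827/516 c=0 d=1171/4644
  seg 1: a=-2 b=1343/258 c=1171/516 d=-761/516
  seg 2: a=4 b=915/172 c=-278/129 d=419/4644
  seg 3: a=3 b=-445/86 c=-231/172 d=375/344
  seg 4: a=-4 b=109/43 c=447/86 d=-149/86
S(17/2) = -11295/2752

Δ: Δ0=2/3, Δ1=6, Δ2=-1/3, Δ3=-7/2, Δ4=6
row 1: diag=8, rhs=32; c'=1/8, d'=4
row 2: denom=8−1·1/8=63/8; d'=(-38−1·4)/(63/8)=-16/3
row 3: denom=10−3·8/21=62/7; d'=(-19−3·-16/3)/(62/7)=-21/62
row 4: denom=6−2·7/31=172/31; d'=(57−2·-21/62)/(172/31)=447/43
back: M4=447/43
back: M3=-21/62−7/31·447/43=-231/86
back: M2=-16/3−8/21·-231/86=-556/129
back: M1=4−1/8·-556/129=1171/258
M: M0=0, M1=1171/258, M2=-556/129, M3=-231/86, M4=447/43, M5=0
seg 0: a=-4, c=M0/2=0, d=(M1−M0)/(6·3)=1171/4644, b=Δ0−h0·(2M0+M1)/6=-827/516
seg 1: a=-2, c=M1/2=1171/516, d=(M2−M1)/(6·1)=-761/516, b=Δ1−h1·(2M1+M2)/6=1343/258
seg 2: a=4, c=M2/2=-278/129, d=(M3−M2)/(6·3)=419/4644, b=Δ2−h2·(2M2+M3)/6=915/172
seg 3: a=3, c=M3/2=-231/172, d=(M4−M3)/(6·2)=375/344, b=Δ3−h3·(2M3+M4)/6=-445/86
seg 4: a=-4, c=M4/2=447/86, d=(M5−M4)/(6·1)=-149/86, b=Δ4−h4·(2M4+M5)/6=109/43
t_q=17/2 → seg 3, τ=3/2; S=3+-445/86·τ+-231/172·τ²+375/344·τ³=-11295/2752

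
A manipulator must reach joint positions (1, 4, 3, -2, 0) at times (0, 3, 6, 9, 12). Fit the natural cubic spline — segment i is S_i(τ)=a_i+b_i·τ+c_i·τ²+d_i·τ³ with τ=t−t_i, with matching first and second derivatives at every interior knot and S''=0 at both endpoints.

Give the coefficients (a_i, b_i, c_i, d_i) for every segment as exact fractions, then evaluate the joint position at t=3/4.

Δ: Δ0=1, Δ1=-1/3, Δ2=-5/3, Δ3=2/3
row 1: diag=12, rhs=-8; c'=1/4, d'=-2/3
row 2: denom=12−3·1/4=45/4; d'=(-8−3·-2/3)/(45/4)=-8/15
row 3: denom=12−3·4/15=56/5; d'=(14−3·-8/15)/(56/5)=39/28
back: M3=39/28
back: M2=-8/15−4/15·39/28=-19/21
back: M1=-2/3−1/4·-19/21=-37/84
M: M0=0, M1=-37/84, M2=-19/21, M3=39/28, M4=0
seg 0: a=1, c=M0/2=0, d=(M1−M0)/(6·3)=-37/1512, b=Δ0−h0·(2M0+M1)/6=205/168
seg 1: a=4, c=M1/2=-37/168, d=(M2−M1)/(6·3)=-13/504, b=Δ1−h1·(2M1+M2)/6=47/84
seg 2: a=3, c=M2/2=-19/42, d=(M3−M2)/(6·3)=193/1512, b=Δ2−h2·(2M2+M3)/6=-35/24
seg 3: a=-2, c=M3/2=39/56, d=(M4−M3)/(6·3)=-13/168, b=Δ3−h3·(2M3+M4)/6=-61/84
t_q=3/4 → seg 0, τ=3/4; S=1+205/168·τ+0·τ²+-37/1512·τ³=6827/3584

  seg 0: a=1 b=205/168 c=0 d=-37/1512
  seg 1: a=4 b=47/84 c=-37/168 d=-13/504
  seg 2: a=3 b=-35/24 c=-19/42 d=193/1512
  seg 3: a=-2 b=-61/84 c=39/56 d=-13/168
S(3/4) = 6827/3584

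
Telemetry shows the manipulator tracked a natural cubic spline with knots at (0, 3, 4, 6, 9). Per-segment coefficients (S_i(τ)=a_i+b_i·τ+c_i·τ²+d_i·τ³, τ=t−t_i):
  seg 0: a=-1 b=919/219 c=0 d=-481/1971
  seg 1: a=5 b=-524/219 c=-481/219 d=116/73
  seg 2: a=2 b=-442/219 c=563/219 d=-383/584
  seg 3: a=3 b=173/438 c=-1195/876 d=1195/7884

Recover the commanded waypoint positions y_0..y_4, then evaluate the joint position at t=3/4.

y_0 = S_0(0) = a_0 = -1
y_1 = S_1(0) = a_1 = 5
y_2 = S_2(0) = a_2 = 2
y_3 = S_3(0) = a_3 = 3
y_4 = S_3(3) = -4
t_q=3/4 is in segment 0 (τ=3/4); S_0(τ)=9551/4672

y_0=-1 y_1=5 y_2=2 y_3=3 y_4=-4
S(3/4) = 9551/4672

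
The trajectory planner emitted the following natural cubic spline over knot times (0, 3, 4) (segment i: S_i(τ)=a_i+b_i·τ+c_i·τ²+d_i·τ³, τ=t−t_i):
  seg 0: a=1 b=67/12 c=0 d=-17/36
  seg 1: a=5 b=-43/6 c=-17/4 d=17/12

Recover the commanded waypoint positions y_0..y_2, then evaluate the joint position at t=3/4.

y_0=1 y_1=5 y_2=-5
S(3/4) = 1277/256

y_0 = S_0(0) = a_0 = 1
y_1 = S_1(0) = a_1 = 5
y_2 = S_1(1) = -5
t_q=3/4 is in segment 0 (τ=3/4); S_0(τ)=1277/256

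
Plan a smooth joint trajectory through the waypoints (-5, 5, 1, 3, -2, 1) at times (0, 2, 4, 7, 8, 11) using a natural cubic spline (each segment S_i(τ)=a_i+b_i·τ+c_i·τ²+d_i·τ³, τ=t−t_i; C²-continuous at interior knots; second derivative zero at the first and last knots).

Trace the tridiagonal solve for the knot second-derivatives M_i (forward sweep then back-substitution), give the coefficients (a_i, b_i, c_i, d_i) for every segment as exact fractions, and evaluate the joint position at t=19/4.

Δ: Δ0=5, Δ1=-2, Δ2=2/3, Δ3=-5, Δ4=1
row 1: diag=8, rhs=-42; c'=1/4, d'=-21/4
row 2: denom=10−2·1/4=19/2; d'=(16−2·-21/4)/(19/2)=53/19
row 3: denom=8−3·6/19=134/19; d'=(-34−3·53/19)/(134/19)=-805/134
row 4: denom=8−1·19/134=1053/134; d'=(36−1·-805/134)/(1053/134)=433/81
back: M4=433/81
back: M3=-805/134−19/134·433/81=-548/81
back: M2=53/19−6/19·-548/81=133/27
back: M1=-21/4−1/4·133/27=-175/27
M: M0=0, M1=-175/27, M2=133/27, M3=-548/81, M4=433/81, M5=0
seg 0: a=-5, c=M0/2=0, d=(M1−M0)/(6·2)=-175/324, b=Δ0−h0·(2M0+M1)/6=580/81
seg 1: a=5, c=M1/2=-175/54, d=(M2−M1)/(6·2)=77/81, b=Δ1−h1·(2M1+M2)/6=55/81
seg 2: a=1, c=M2/2=133/54, d=(M3−M2)/(6·3)=-947/1458, b=Δ2−h2·(2M2+M3)/6=-71/81
seg 3: a=3, c=M3/2=-274/81, d=(M4−M3)/(6·1)=109/54, b=Δ3−h3·(2M3+M4)/6=-589/162
seg 4: a=-2, c=M4/2=433/162, d=(M5−M4)/(6·3)=-433/1458, b=Δ4−h4·(2M4+M5)/6=-352/81
t_q=19/4 → seg 2, τ=3/4; S=1+-71/81·τ+133/54·τ²+-947/1458·τ³=1675/1152

  seg 0: a=-5 b=580/81 c=0 d=-175/324
  seg 1: a=5 b=55/81 c=-175/54 d=77/81
  seg 2: a=1 b=-71/81 c=133/54 d=-947/1458
  seg 3: a=3 b=-589/162 c=-274/81 d=109/54
  seg 4: a=-2 b=-352/81 c=433/162 d=-433/1458
S(19/4) = 1675/1152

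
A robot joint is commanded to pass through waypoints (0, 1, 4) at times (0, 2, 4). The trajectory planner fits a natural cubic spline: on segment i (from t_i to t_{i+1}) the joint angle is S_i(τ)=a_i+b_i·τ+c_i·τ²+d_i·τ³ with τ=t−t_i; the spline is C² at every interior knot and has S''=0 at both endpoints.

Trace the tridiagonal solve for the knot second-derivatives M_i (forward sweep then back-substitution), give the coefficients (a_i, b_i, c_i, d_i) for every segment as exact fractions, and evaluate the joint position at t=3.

Δ: Δ0=1/2, Δ1=3/2
row 1: diag=8, rhs=6; c'=1/4, d'=3/4
back: M1=3/4
M: M0=0, M1=3/4, M2=0
seg 0: a=0, c=M0/2=0, d=(M1−M0)/(6·2)=1/16, b=Δ0−h0·(2M0+M1)/6=1/4
seg 1: a=1, c=M1/2=3/8, d=(M2−M1)/(6·2)=-1/16, b=Δ1−h1·(2M1+M2)/6=1
t_q=3 → seg 1, τ=1; S=1+1·τ+3/8·τ²+-1/16·τ³=37/16

  seg 0: a=0 b=1/4 c=0 d=1/16
  seg 1: a=1 b=1 c=3/8 d=-1/16
S(3) = 37/16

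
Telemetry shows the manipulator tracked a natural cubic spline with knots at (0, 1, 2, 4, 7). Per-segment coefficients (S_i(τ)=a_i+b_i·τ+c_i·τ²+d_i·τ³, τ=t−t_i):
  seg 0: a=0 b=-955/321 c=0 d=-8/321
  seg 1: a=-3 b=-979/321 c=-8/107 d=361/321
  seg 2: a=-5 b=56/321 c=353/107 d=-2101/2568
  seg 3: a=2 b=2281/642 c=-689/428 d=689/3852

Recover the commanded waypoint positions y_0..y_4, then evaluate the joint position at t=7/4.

y_0 = S_0(0) = a_0 = 0
y_1 = S_1(0) = a_1 = -3
y_2 = S_2(0) = a_2 = -5
y_3 = S_3(0) = a_3 = 2
y_4 = S_3(3) = 3
t_q=7/4 is in segment 1 (τ=3/4); S_1(τ)=-33247/6848

y_0=0 y_1=-3 y_2=-5 y_3=2 y_4=3
S(7/4) = -33247/6848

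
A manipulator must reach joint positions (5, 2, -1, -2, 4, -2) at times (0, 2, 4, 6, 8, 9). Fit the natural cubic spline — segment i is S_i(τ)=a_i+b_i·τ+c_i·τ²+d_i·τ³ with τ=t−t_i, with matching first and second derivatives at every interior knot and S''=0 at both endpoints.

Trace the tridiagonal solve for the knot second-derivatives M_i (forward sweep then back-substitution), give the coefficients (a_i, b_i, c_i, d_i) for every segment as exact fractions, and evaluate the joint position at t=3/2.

Δ: Δ0=-3/2, Δ1=-3/2, Δ2=-1/2, Δ3=3, Δ4=-6
row 1: diag=8, rhs=0; c'=1/4, d'=0
row 2: denom=8−2·1/4=15/2; d'=(6−2·0)/(15/2)=4/5
row 3: denom=8−2·4/15=112/15; d'=(21−2·4/5)/(112/15)=291/112
row 4: denom=6−2·15/56=153/28; d'=(-54−2·291/112)/(153/28)=-65/6
back: M4=-65/6
back: M3=291/112−15/56·-65/6=11/2
back: M2=4/5−4/15·11/2=-2/3
back: M1=0−1/4·-2/3=1/6
M: M0=0, M1=1/6, M2=-2/3, M3=11/2, M4=-65/6, M5=0
seg 0: a=5, c=M0/2=0, d=(M1−M0)/(6·2)=1/72, b=Δ0−h0·(2M0+M1)/6=-14/9
seg 1: a=2, c=M1/2=1/12, d=(M2−M1)/(6·2)=-5/72, b=Δ1−h1·(2M1+M2)/6=-25/18
seg 2: a=-1, c=M2/2=-1/3, d=(M3−M2)/(6·2)=37/72, b=Δ2−h2·(2M2+M3)/6=-17/9
seg 3: a=-2, c=M3/2=11/4, d=(M4−M3)/(6·2)=-49/36, b=Δ3−h3·(2M3+M4)/6=53/18
seg 4: a=4, c=M4/2=-65/12, d=(M5−M4)/(6·1)=65/36, b=Δ4−h4·(2M4+M5)/6=-43/18
t_q=3/2 → seg 0, τ=3/2; S=5+-14/9·τ+0·τ²+1/72·τ³=521/192

  seg 0: a=5 b=-14/9 c=0 d=1/72
  seg 1: a=2 b=-25/18 c=1/12 d=-5/72
  seg 2: a=-1 b=-17/9 c=-1/3 d=37/72
  seg 3: a=-2 b=53/18 c=11/4 d=-49/36
  seg 4: a=4 b=-43/18 c=-65/12 d=65/36
S(3/2) = 521/192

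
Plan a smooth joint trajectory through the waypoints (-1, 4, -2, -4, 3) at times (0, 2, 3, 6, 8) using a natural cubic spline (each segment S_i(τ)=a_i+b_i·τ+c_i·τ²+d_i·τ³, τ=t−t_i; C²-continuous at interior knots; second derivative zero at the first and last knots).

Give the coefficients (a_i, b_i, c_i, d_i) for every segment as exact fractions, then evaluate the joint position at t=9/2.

  seg 0: a=-1 b=3493/624 c=0 d=-1933/2496
  seg 1: a=4 b=-1153/312 c=-1933/416 d=2923/1248
  seg 2: a=-2 b=-7441/1248 c=495/208 d=-59/288
  seg 3: a=-4 b=869/312 c=223/416 d=-223/2496
S(9/2) = -20901/3328

Δ: Δ0=5/2, Δ1=-6, Δ2=-2/3, Δ3=7/2
row 1: diag=6, rhs=-51; c'=1/6, d'=-17/2
row 2: denom=8−1·1/6=47/6; d'=(32−1·-17/2)/(47/6)=243/47
row 3: denom=10−3·18/47=416/47; d'=(25−3·243/47)/(416/47)=223/208
back: M3=223/208
back: M2=243/47−18/47·223/208=495/104
back: M1=-17/2−1/6·495/104=-1933/208
M: M0=0, M1=-1933/208, M2=495/104, M3=223/208, M4=0
seg 0: a=-1, c=M0/2=0, d=(M1−M0)/(6·2)=-1933/2496, b=Δ0−h0·(2M0+M1)/6=3493/624
seg 1: a=4, c=M1/2=-1933/416, d=(M2−M1)/(6·1)=2923/1248, b=Δ1−h1·(2M1+M2)/6=-1153/312
seg 2: a=-2, c=M2/2=495/208, d=(M3−M2)/(6·3)=-59/288, b=Δ2−h2·(2M2+M3)/6=-7441/1248
seg 3: a=-4, c=M3/2=223/416, d=(M4−M3)/(6·2)=-223/2496, b=Δ3−h3·(2M3+M4)/6=869/312
t_q=9/2 → seg 2, τ=3/2; S=-2+-7441/1248·τ+495/208·τ²+-59/288·τ³=-20901/3328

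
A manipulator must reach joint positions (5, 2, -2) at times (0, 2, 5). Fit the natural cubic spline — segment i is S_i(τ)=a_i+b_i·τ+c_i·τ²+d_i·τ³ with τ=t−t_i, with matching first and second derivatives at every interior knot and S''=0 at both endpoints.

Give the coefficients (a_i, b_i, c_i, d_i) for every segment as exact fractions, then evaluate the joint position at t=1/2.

Δ: Δ0=-3/2, Δ1=-4/3
row 1: diag=10, rhs=1; c'=3/10, d'=1/10
back: M1=1/10
M: M0=0, M1=1/10, M2=0
seg 0: a=5, c=M0/2=0, d=(M1−M0)/(6·2)=1/120, b=Δ0−h0·(2M0+M1)/6=-23/15
seg 1: a=2, c=M1/2=1/20, d=(M2−M1)/(6·3)=-1/180, b=Δ1−h1·(2M1+M2)/6=-43/30
t_q=1/2 → seg 0, τ=1/2; S=5+-23/15·τ+0·τ²+1/120·τ³=271/64

  seg 0: a=5 b=-23/15 c=0 d=1/120
  seg 1: a=2 b=-43/30 c=1/20 d=-1/180
S(1/2) = 271/64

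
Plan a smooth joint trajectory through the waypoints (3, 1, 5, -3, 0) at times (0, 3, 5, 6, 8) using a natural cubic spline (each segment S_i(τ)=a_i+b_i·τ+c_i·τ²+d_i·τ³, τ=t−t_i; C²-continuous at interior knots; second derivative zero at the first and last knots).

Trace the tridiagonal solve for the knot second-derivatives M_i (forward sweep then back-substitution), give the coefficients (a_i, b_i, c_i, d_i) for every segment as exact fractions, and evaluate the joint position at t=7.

Δ: Δ0=-2/3, Δ1=2, Δ2=-8, Δ3=3/2
row 1: diag=10, rhs=16; c'=1/5, d'=8/5
row 2: denom=6−2·1/5=28/5; d'=(-60−2·8/5)/(28/5)=-79/7
row 3: denom=6−1·5/28=163/28; d'=(57−1·-79/7)/(163/28)=1912/163
back: M3=1912/163
back: M2=-79/7−5/28·1912/163=-2181/163
back: M1=8/5−1/5·-2181/163=697/163
M: M0=0, M1=697/163, M2=-2181/163, M3=1912/163, M4=0
seg 0: a=3, c=M0/2=0, d=(M1−M0)/(6·3)=697/2934, b=Δ0−h0·(2M0+M1)/6=-2743/978
seg 1: a=1, c=M1/2=697/326, d=(M2−M1)/(6·2)=-1439/978, b=Δ1−h1·(2M1+M2)/6=1765/489
seg 2: a=5, c=M2/2=-2181/326, d=(M3−M2)/(6·1)=4093/978, b=Δ2−h2·(2M2+M3)/6=-2687/489
seg 3: a=-3, c=M3/2=956/163, d=(M4−M3)/(6·2)=-478/489, b=Δ3−h3·(2M3+M4)/6=-6181/978
t_q=7 → seg 3, τ=1; S=-3+-6181/978·τ+956/163·τ²+-478/489·τ³=-1445/326

  seg 0: a=3 b=-2743/978 c=0 d=697/2934
  seg 1: a=1 b=1765/489 c=697/326 d=-1439/978
  seg 2: a=5 b=-2687/489 c=-2181/326 d=4093/978
  seg 3: a=-3 b=-6181/978 c=956/163 d=-478/489
S(7) = -1445/326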